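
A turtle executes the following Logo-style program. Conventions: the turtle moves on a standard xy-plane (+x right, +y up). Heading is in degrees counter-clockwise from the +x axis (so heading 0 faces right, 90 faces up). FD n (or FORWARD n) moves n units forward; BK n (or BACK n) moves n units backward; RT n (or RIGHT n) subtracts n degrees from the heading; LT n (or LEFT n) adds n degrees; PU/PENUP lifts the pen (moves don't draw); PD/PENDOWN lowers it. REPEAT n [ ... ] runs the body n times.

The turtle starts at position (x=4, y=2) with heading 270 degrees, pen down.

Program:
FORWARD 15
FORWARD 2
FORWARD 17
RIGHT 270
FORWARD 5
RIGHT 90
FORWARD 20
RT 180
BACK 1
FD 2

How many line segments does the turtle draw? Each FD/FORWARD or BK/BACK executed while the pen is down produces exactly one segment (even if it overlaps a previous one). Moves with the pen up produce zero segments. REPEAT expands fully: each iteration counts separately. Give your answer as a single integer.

Executing turtle program step by step:
Start: pos=(4,2), heading=270, pen down
FD 15: (4,2) -> (4,-13) [heading=270, draw]
FD 2: (4,-13) -> (4,-15) [heading=270, draw]
FD 17: (4,-15) -> (4,-32) [heading=270, draw]
RT 270: heading 270 -> 0
FD 5: (4,-32) -> (9,-32) [heading=0, draw]
RT 90: heading 0 -> 270
FD 20: (9,-32) -> (9,-52) [heading=270, draw]
RT 180: heading 270 -> 90
BK 1: (9,-52) -> (9,-53) [heading=90, draw]
FD 2: (9,-53) -> (9,-51) [heading=90, draw]
Final: pos=(9,-51), heading=90, 7 segment(s) drawn
Segments drawn: 7

Answer: 7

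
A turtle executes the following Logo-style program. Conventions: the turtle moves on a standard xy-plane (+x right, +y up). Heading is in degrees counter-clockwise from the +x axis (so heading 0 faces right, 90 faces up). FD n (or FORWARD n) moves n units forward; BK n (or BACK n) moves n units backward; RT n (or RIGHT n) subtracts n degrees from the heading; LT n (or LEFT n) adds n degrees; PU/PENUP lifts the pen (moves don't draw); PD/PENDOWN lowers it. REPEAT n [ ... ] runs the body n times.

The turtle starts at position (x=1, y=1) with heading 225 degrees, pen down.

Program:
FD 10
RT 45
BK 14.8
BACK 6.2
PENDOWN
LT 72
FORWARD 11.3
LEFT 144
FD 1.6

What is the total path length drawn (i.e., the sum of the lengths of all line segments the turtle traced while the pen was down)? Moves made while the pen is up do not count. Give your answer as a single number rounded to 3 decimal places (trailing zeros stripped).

Executing turtle program step by step:
Start: pos=(1,1), heading=225, pen down
FD 10: (1,1) -> (-6.071,-6.071) [heading=225, draw]
RT 45: heading 225 -> 180
BK 14.8: (-6.071,-6.071) -> (8.729,-6.071) [heading=180, draw]
BK 6.2: (8.729,-6.071) -> (14.929,-6.071) [heading=180, draw]
PD: pen down
LT 72: heading 180 -> 252
FD 11.3: (14.929,-6.071) -> (11.437,-16.818) [heading=252, draw]
LT 144: heading 252 -> 36
FD 1.6: (11.437,-16.818) -> (12.731,-15.878) [heading=36, draw]
Final: pos=(12.731,-15.878), heading=36, 5 segment(s) drawn

Segment lengths:
  seg 1: (1,1) -> (-6.071,-6.071), length = 10
  seg 2: (-6.071,-6.071) -> (8.729,-6.071), length = 14.8
  seg 3: (8.729,-6.071) -> (14.929,-6.071), length = 6.2
  seg 4: (14.929,-6.071) -> (11.437,-16.818), length = 11.3
  seg 5: (11.437,-16.818) -> (12.731,-15.878), length = 1.6
Total = 43.9

Answer: 43.9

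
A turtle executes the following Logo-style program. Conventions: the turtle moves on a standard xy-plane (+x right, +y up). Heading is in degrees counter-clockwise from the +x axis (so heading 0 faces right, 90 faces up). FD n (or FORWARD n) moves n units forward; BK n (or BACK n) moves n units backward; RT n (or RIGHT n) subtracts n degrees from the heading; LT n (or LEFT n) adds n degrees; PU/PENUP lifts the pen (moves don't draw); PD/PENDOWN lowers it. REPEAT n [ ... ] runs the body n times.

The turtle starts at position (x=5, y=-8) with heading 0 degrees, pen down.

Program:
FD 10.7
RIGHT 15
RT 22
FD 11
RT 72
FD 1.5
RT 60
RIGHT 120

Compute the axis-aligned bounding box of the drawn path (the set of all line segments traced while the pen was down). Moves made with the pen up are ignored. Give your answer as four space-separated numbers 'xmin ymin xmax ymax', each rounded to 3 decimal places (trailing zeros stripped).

Answer: 5 -16.038 24.485 -8

Derivation:
Executing turtle program step by step:
Start: pos=(5,-8), heading=0, pen down
FD 10.7: (5,-8) -> (15.7,-8) [heading=0, draw]
RT 15: heading 0 -> 345
RT 22: heading 345 -> 323
FD 11: (15.7,-8) -> (24.485,-14.62) [heading=323, draw]
RT 72: heading 323 -> 251
FD 1.5: (24.485,-14.62) -> (23.997,-16.038) [heading=251, draw]
RT 60: heading 251 -> 191
RT 120: heading 191 -> 71
Final: pos=(23.997,-16.038), heading=71, 3 segment(s) drawn

Segment endpoints: x in {5, 15.7, 23.997, 24.485}, y in {-16.038, -14.62, -8}
xmin=5, ymin=-16.038, xmax=24.485, ymax=-8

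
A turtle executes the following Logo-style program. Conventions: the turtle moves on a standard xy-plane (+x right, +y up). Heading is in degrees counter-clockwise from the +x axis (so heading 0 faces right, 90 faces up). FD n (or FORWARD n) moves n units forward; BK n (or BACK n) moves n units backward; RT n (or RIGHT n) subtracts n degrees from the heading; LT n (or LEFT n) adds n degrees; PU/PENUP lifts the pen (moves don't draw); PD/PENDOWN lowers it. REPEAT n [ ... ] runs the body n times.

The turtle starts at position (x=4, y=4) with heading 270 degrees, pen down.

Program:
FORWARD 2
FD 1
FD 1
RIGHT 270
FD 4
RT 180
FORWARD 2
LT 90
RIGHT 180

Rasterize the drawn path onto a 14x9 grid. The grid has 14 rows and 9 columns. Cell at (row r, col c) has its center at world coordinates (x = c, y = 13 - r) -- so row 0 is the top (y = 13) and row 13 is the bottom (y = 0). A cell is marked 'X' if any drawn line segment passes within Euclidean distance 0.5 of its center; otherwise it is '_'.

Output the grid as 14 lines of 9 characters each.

Segment 0: (4,4) -> (4,2)
Segment 1: (4,2) -> (4,1)
Segment 2: (4,1) -> (4,0)
Segment 3: (4,0) -> (8,0)
Segment 4: (8,0) -> (6,-0)

Answer: _________
_________
_________
_________
_________
_________
_________
_________
_________
____X____
____X____
____X____
____X____
____XXXXX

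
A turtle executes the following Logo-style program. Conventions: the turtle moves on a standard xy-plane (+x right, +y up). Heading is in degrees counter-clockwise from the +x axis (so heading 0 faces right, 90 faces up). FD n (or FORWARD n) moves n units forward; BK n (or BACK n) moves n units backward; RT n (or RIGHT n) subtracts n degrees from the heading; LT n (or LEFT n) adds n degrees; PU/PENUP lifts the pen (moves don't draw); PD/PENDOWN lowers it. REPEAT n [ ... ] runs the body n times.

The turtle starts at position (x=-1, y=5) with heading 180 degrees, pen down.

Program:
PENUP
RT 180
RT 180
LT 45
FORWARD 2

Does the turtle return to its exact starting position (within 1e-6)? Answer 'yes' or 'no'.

Executing turtle program step by step:
Start: pos=(-1,5), heading=180, pen down
PU: pen up
RT 180: heading 180 -> 0
RT 180: heading 0 -> 180
LT 45: heading 180 -> 225
FD 2: (-1,5) -> (-2.414,3.586) [heading=225, move]
Final: pos=(-2.414,3.586), heading=225, 0 segment(s) drawn

Start position: (-1, 5)
Final position: (-2.414, 3.586)
Distance = 2; >= 1e-6 -> NOT closed

Answer: no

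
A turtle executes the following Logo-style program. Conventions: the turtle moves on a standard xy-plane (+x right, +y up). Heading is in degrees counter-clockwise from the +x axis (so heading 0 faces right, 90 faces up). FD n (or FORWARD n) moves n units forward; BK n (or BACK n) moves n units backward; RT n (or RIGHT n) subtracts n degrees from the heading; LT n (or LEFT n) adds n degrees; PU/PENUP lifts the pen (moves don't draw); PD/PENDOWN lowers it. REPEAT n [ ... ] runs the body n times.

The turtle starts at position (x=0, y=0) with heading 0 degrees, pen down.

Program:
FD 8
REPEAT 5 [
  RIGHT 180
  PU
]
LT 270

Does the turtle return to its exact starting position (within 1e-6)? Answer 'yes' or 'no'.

Executing turtle program step by step:
Start: pos=(0,0), heading=0, pen down
FD 8: (0,0) -> (8,0) [heading=0, draw]
REPEAT 5 [
  -- iteration 1/5 --
  RT 180: heading 0 -> 180
  PU: pen up
  -- iteration 2/5 --
  RT 180: heading 180 -> 0
  PU: pen up
  -- iteration 3/5 --
  RT 180: heading 0 -> 180
  PU: pen up
  -- iteration 4/5 --
  RT 180: heading 180 -> 0
  PU: pen up
  -- iteration 5/5 --
  RT 180: heading 0 -> 180
  PU: pen up
]
LT 270: heading 180 -> 90
Final: pos=(8,0), heading=90, 1 segment(s) drawn

Start position: (0, 0)
Final position: (8, 0)
Distance = 8; >= 1e-6 -> NOT closed

Answer: no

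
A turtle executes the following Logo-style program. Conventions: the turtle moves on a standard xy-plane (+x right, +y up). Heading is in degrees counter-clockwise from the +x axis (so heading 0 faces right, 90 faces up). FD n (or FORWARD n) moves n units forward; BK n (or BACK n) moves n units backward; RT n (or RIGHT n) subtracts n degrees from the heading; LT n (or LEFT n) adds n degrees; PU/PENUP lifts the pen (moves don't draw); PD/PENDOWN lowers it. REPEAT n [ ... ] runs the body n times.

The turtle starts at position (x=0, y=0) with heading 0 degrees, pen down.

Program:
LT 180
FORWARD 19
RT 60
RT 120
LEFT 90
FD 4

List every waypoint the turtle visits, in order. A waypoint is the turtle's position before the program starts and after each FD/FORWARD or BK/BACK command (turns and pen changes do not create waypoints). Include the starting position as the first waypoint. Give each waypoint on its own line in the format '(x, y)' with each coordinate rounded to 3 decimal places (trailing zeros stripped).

Answer: (0, 0)
(-19, 0)
(-19, 4)

Derivation:
Executing turtle program step by step:
Start: pos=(0,0), heading=0, pen down
LT 180: heading 0 -> 180
FD 19: (0,0) -> (-19,0) [heading=180, draw]
RT 60: heading 180 -> 120
RT 120: heading 120 -> 0
LT 90: heading 0 -> 90
FD 4: (-19,0) -> (-19,4) [heading=90, draw]
Final: pos=(-19,4), heading=90, 2 segment(s) drawn
Waypoints (3 total):
(0, 0)
(-19, 0)
(-19, 4)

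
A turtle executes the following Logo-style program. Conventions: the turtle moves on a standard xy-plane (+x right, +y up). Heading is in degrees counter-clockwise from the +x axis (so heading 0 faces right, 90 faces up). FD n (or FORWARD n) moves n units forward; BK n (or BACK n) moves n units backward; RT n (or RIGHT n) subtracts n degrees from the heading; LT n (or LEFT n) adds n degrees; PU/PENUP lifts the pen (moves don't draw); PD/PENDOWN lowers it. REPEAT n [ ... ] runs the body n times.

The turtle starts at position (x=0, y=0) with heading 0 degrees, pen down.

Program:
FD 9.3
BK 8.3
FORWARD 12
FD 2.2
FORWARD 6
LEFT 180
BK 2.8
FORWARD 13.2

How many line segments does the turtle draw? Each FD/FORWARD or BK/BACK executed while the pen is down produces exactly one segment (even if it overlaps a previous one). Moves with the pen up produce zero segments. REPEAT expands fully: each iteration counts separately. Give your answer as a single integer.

Executing turtle program step by step:
Start: pos=(0,0), heading=0, pen down
FD 9.3: (0,0) -> (9.3,0) [heading=0, draw]
BK 8.3: (9.3,0) -> (1,0) [heading=0, draw]
FD 12: (1,0) -> (13,0) [heading=0, draw]
FD 2.2: (13,0) -> (15.2,0) [heading=0, draw]
FD 6: (15.2,0) -> (21.2,0) [heading=0, draw]
LT 180: heading 0 -> 180
BK 2.8: (21.2,0) -> (24,0) [heading=180, draw]
FD 13.2: (24,0) -> (10.8,0) [heading=180, draw]
Final: pos=(10.8,0), heading=180, 7 segment(s) drawn
Segments drawn: 7

Answer: 7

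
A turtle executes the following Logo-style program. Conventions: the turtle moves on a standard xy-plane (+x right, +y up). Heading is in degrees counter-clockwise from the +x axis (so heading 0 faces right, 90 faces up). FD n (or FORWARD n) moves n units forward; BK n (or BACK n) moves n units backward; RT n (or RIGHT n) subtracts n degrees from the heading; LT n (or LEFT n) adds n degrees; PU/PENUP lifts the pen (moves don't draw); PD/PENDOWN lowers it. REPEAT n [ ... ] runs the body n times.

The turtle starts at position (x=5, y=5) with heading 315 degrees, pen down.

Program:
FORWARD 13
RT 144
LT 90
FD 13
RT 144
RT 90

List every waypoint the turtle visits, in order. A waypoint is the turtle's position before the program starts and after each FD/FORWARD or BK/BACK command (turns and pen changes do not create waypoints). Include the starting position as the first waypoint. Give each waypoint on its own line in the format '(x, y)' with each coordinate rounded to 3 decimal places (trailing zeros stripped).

Executing turtle program step by step:
Start: pos=(5,5), heading=315, pen down
FD 13: (5,5) -> (14.192,-4.192) [heading=315, draw]
RT 144: heading 315 -> 171
LT 90: heading 171 -> 261
FD 13: (14.192,-4.192) -> (12.159,-17.032) [heading=261, draw]
RT 144: heading 261 -> 117
RT 90: heading 117 -> 27
Final: pos=(12.159,-17.032), heading=27, 2 segment(s) drawn
Waypoints (3 total):
(5, 5)
(14.192, -4.192)
(12.159, -17.032)

Answer: (5, 5)
(14.192, -4.192)
(12.159, -17.032)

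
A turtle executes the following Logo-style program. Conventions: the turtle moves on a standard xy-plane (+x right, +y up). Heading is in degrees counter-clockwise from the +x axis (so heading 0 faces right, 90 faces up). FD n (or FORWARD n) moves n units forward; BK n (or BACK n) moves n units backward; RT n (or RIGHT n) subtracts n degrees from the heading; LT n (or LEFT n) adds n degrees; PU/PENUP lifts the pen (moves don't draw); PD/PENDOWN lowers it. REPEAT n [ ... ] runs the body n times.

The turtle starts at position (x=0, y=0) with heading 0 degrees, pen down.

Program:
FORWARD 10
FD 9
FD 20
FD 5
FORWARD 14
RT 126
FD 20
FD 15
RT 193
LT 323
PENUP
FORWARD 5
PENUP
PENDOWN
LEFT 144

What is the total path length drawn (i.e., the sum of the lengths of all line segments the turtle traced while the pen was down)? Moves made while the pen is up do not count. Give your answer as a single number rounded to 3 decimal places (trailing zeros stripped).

Answer: 93

Derivation:
Executing turtle program step by step:
Start: pos=(0,0), heading=0, pen down
FD 10: (0,0) -> (10,0) [heading=0, draw]
FD 9: (10,0) -> (19,0) [heading=0, draw]
FD 20: (19,0) -> (39,0) [heading=0, draw]
FD 5: (39,0) -> (44,0) [heading=0, draw]
FD 14: (44,0) -> (58,0) [heading=0, draw]
RT 126: heading 0 -> 234
FD 20: (58,0) -> (46.244,-16.18) [heading=234, draw]
FD 15: (46.244,-16.18) -> (37.428,-28.316) [heading=234, draw]
RT 193: heading 234 -> 41
LT 323: heading 41 -> 4
PU: pen up
FD 5: (37.428,-28.316) -> (42.415,-27.967) [heading=4, move]
PU: pen up
PD: pen down
LT 144: heading 4 -> 148
Final: pos=(42.415,-27.967), heading=148, 7 segment(s) drawn

Segment lengths:
  seg 1: (0,0) -> (10,0), length = 10
  seg 2: (10,0) -> (19,0), length = 9
  seg 3: (19,0) -> (39,0), length = 20
  seg 4: (39,0) -> (44,0), length = 5
  seg 5: (44,0) -> (58,0), length = 14
  seg 6: (58,0) -> (46.244,-16.18), length = 20
  seg 7: (46.244,-16.18) -> (37.428,-28.316), length = 15
Total = 93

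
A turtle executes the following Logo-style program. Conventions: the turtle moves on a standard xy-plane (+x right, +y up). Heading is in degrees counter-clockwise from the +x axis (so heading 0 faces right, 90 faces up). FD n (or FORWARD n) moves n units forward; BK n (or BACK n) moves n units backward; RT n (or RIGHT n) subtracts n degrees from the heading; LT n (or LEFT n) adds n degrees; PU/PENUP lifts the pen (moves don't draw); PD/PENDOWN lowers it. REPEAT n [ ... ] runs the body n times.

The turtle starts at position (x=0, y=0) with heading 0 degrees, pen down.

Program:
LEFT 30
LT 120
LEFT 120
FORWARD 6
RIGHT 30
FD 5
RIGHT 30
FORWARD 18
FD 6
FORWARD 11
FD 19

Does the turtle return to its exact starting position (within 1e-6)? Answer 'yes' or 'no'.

Answer: no

Derivation:
Executing turtle program step by step:
Start: pos=(0,0), heading=0, pen down
LT 30: heading 0 -> 30
LT 120: heading 30 -> 150
LT 120: heading 150 -> 270
FD 6: (0,0) -> (0,-6) [heading=270, draw]
RT 30: heading 270 -> 240
FD 5: (0,-6) -> (-2.5,-10.33) [heading=240, draw]
RT 30: heading 240 -> 210
FD 18: (-2.5,-10.33) -> (-18.088,-19.33) [heading=210, draw]
FD 6: (-18.088,-19.33) -> (-23.285,-22.33) [heading=210, draw]
FD 11: (-23.285,-22.33) -> (-32.811,-27.83) [heading=210, draw]
FD 19: (-32.811,-27.83) -> (-49.265,-37.33) [heading=210, draw]
Final: pos=(-49.265,-37.33), heading=210, 6 segment(s) drawn

Start position: (0, 0)
Final position: (-49.265, -37.33)
Distance = 61.811; >= 1e-6 -> NOT closed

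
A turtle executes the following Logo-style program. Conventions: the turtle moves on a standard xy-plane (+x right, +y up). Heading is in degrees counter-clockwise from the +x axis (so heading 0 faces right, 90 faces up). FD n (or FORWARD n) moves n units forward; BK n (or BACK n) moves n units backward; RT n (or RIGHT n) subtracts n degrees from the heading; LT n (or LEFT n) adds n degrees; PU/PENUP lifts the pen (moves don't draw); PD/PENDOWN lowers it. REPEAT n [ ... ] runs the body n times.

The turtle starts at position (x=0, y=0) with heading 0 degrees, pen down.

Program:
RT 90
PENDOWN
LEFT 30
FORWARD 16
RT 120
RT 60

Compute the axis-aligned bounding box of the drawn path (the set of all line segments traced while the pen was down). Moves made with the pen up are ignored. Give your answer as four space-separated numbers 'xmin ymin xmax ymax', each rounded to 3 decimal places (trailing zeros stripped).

Executing turtle program step by step:
Start: pos=(0,0), heading=0, pen down
RT 90: heading 0 -> 270
PD: pen down
LT 30: heading 270 -> 300
FD 16: (0,0) -> (8,-13.856) [heading=300, draw]
RT 120: heading 300 -> 180
RT 60: heading 180 -> 120
Final: pos=(8,-13.856), heading=120, 1 segment(s) drawn

Segment endpoints: x in {0, 8}, y in {-13.856, 0}
xmin=0, ymin=-13.856, xmax=8, ymax=0

Answer: 0 -13.856 8 0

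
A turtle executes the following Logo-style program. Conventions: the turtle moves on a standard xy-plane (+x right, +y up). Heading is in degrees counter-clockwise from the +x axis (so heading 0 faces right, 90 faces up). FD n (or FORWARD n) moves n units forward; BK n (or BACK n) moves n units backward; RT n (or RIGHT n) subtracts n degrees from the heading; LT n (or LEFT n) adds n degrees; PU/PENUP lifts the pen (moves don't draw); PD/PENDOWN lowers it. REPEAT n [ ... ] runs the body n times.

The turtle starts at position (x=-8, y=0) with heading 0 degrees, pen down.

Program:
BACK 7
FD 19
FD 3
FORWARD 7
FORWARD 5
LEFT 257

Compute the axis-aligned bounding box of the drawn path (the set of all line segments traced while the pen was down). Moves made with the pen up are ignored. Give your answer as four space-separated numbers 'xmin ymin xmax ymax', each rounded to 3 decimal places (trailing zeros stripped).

Executing turtle program step by step:
Start: pos=(-8,0), heading=0, pen down
BK 7: (-8,0) -> (-15,0) [heading=0, draw]
FD 19: (-15,0) -> (4,0) [heading=0, draw]
FD 3: (4,0) -> (7,0) [heading=0, draw]
FD 7: (7,0) -> (14,0) [heading=0, draw]
FD 5: (14,0) -> (19,0) [heading=0, draw]
LT 257: heading 0 -> 257
Final: pos=(19,0), heading=257, 5 segment(s) drawn

Segment endpoints: x in {-15, -8, 4, 7, 14, 19}, y in {0}
xmin=-15, ymin=0, xmax=19, ymax=0

Answer: -15 0 19 0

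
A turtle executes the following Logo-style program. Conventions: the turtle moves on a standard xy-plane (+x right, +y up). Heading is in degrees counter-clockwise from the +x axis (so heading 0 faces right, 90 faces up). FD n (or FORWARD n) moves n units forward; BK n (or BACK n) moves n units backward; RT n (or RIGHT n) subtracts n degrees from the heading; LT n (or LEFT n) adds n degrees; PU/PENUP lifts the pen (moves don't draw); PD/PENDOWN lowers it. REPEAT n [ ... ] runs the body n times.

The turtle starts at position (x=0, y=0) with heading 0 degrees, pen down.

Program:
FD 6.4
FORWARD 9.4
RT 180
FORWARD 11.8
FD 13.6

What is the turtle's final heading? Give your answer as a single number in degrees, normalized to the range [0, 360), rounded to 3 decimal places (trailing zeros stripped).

Executing turtle program step by step:
Start: pos=(0,0), heading=0, pen down
FD 6.4: (0,0) -> (6.4,0) [heading=0, draw]
FD 9.4: (6.4,0) -> (15.8,0) [heading=0, draw]
RT 180: heading 0 -> 180
FD 11.8: (15.8,0) -> (4,0) [heading=180, draw]
FD 13.6: (4,0) -> (-9.6,0) [heading=180, draw]
Final: pos=(-9.6,0), heading=180, 4 segment(s) drawn

Answer: 180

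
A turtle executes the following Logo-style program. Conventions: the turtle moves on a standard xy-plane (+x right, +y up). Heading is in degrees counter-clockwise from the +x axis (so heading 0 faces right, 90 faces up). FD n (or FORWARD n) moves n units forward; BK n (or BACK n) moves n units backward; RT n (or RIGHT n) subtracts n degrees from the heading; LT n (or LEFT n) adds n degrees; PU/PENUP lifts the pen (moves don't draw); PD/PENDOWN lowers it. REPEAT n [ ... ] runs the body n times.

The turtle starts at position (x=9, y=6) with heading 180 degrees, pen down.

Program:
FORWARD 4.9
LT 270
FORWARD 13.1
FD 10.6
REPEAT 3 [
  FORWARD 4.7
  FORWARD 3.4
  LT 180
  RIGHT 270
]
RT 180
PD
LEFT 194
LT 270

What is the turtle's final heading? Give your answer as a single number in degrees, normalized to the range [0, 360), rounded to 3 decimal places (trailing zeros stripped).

Answer: 104

Derivation:
Executing turtle program step by step:
Start: pos=(9,6), heading=180, pen down
FD 4.9: (9,6) -> (4.1,6) [heading=180, draw]
LT 270: heading 180 -> 90
FD 13.1: (4.1,6) -> (4.1,19.1) [heading=90, draw]
FD 10.6: (4.1,19.1) -> (4.1,29.7) [heading=90, draw]
REPEAT 3 [
  -- iteration 1/3 --
  FD 4.7: (4.1,29.7) -> (4.1,34.4) [heading=90, draw]
  FD 3.4: (4.1,34.4) -> (4.1,37.8) [heading=90, draw]
  LT 180: heading 90 -> 270
  RT 270: heading 270 -> 0
  -- iteration 2/3 --
  FD 4.7: (4.1,37.8) -> (8.8,37.8) [heading=0, draw]
  FD 3.4: (8.8,37.8) -> (12.2,37.8) [heading=0, draw]
  LT 180: heading 0 -> 180
  RT 270: heading 180 -> 270
  -- iteration 3/3 --
  FD 4.7: (12.2,37.8) -> (12.2,33.1) [heading=270, draw]
  FD 3.4: (12.2,33.1) -> (12.2,29.7) [heading=270, draw]
  LT 180: heading 270 -> 90
  RT 270: heading 90 -> 180
]
RT 180: heading 180 -> 0
PD: pen down
LT 194: heading 0 -> 194
LT 270: heading 194 -> 104
Final: pos=(12.2,29.7), heading=104, 9 segment(s) drawn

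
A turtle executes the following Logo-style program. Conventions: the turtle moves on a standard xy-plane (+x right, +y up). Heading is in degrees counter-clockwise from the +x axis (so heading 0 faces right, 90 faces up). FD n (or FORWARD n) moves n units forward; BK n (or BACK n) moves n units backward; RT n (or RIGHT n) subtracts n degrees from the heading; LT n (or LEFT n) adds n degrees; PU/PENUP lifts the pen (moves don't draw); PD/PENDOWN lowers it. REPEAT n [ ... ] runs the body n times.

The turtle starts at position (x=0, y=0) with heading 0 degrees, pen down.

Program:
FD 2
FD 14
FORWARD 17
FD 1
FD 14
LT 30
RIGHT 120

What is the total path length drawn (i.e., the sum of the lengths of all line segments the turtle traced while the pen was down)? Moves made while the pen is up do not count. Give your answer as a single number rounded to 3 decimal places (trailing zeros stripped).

Answer: 48

Derivation:
Executing turtle program step by step:
Start: pos=(0,0), heading=0, pen down
FD 2: (0,0) -> (2,0) [heading=0, draw]
FD 14: (2,0) -> (16,0) [heading=0, draw]
FD 17: (16,0) -> (33,0) [heading=0, draw]
FD 1: (33,0) -> (34,0) [heading=0, draw]
FD 14: (34,0) -> (48,0) [heading=0, draw]
LT 30: heading 0 -> 30
RT 120: heading 30 -> 270
Final: pos=(48,0), heading=270, 5 segment(s) drawn

Segment lengths:
  seg 1: (0,0) -> (2,0), length = 2
  seg 2: (2,0) -> (16,0), length = 14
  seg 3: (16,0) -> (33,0), length = 17
  seg 4: (33,0) -> (34,0), length = 1
  seg 5: (34,0) -> (48,0), length = 14
Total = 48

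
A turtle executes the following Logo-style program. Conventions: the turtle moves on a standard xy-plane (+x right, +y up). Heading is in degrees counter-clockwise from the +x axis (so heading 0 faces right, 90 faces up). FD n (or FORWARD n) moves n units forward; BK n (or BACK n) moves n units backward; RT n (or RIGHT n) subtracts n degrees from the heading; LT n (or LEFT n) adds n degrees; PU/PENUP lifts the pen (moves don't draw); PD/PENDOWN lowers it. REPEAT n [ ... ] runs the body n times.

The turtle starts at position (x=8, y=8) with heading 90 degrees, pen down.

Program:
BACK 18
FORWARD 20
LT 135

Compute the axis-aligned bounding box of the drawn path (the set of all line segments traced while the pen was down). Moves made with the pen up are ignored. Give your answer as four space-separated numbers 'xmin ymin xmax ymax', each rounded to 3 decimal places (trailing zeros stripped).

Answer: 8 -10 8 10

Derivation:
Executing turtle program step by step:
Start: pos=(8,8), heading=90, pen down
BK 18: (8,8) -> (8,-10) [heading=90, draw]
FD 20: (8,-10) -> (8,10) [heading=90, draw]
LT 135: heading 90 -> 225
Final: pos=(8,10), heading=225, 2 segment(s) drawn

Segment endpoints: x in {8, 8}, y in {-10, 8, 10}
xmin=8, ymin=-10, xmax=8, ymax=10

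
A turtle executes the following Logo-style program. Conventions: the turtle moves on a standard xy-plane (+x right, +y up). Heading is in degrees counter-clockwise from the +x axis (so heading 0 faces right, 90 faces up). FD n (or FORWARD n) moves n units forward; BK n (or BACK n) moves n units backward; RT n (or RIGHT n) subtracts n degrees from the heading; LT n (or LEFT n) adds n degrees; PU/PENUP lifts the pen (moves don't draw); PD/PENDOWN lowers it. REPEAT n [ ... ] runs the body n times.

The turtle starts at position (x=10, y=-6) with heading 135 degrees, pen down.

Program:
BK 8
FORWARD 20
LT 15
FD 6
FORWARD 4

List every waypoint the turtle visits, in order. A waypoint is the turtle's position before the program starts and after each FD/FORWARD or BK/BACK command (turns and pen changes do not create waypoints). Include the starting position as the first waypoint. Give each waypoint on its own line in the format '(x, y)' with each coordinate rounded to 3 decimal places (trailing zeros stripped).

Answer: (10, -6)
(15.657, -11.657)
(1.515, 2.485)
(-3.681, 5.485)
(-7.146, 7.485)

Derivation:
Executing turtle program step by step:
Start: pos=(10,-6), heading=135, pen down
BK 8: (10,-6) -> (15.657,-11.657) [heading=135, draw]
FD 20: (15.657,-11.657) -> (1.515,2.485) [heading=135, draw]
LT 15: heading 135 -> 150
FD 6: (1.515,2.485) -> (-3.681,5.485) [heading=150, draw]
FD 4: (-3.681,5.485) -> (-7.146,7.485) [heading=150, draw]
Final: pos=(-7.146,7.485), heading=150, 4 segment(s) drawn
Waypoints (5 total):
(10, -6)
(15.657, -11.657)
(1.515, 2.485)
(-3.681, 5.485)
(-7.146, 7.485)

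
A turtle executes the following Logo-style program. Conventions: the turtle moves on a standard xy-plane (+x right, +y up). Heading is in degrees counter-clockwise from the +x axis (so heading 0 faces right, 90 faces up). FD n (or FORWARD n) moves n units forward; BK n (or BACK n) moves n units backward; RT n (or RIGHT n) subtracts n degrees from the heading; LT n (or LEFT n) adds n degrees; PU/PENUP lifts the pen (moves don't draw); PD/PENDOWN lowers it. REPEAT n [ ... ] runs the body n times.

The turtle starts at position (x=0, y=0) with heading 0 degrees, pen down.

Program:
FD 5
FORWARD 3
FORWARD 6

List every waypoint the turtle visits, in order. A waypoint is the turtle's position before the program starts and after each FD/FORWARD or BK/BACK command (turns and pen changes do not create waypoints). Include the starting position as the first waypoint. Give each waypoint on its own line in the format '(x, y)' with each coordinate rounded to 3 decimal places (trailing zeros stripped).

Executing turtle program step by step:
Start: pos=(0,0), heading=0, pen down
FD 5: (0,0) -> (5,0) [heading=0, draw]
FD 3: (5,0) -> (8,0) [heading=0, draw]
FD 6: (8,0) -> (14,0) [heading=0, draw]
Final: pos=(14,0), heading=0, 3 segment(s) drawn
Waypoints (4 total):
(0, 0)
(5, 0)
(8, 0)
(14, 0)

Answer: (0, 0)
(5, 0)
(8, 0)
(14, 0)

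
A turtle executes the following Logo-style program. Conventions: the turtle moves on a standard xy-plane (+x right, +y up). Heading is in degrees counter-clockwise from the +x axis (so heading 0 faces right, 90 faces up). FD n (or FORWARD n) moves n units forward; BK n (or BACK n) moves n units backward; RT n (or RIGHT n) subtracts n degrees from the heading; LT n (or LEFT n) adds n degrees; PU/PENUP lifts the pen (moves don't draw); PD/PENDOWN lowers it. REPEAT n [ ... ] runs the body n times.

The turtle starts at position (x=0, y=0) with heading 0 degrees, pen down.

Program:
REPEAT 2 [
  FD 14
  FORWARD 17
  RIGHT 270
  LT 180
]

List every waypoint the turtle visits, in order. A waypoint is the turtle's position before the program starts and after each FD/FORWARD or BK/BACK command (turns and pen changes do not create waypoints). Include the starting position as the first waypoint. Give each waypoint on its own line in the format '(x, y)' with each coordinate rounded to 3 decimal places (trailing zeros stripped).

Executing turtle program step by step:
Start: pos=(0,0), heading=0, pen down
REPEAT 2 [
  -- iteration 1/2 --
  FD 14: (0,0) -> (14,0) [heading=0, draw]
  FD 17: (14,0) -> (31,0) [heading=0, draw]
  RT 270: heading 0 -> 90
  LT 180: heading 90 -> 270
  -- iteration 2/2 --
  FD 14: (31,0) -> (31,-14) [heading=270, draw]
  FD 17: (31,-14) -> (31,-31) [heading=270, draw]
  RT 270: heading 270 -> 0
  LT 180: heading 0 -> 180
]
Final: pos=(31,-31), heading=180, 4 segment(s) drawn
Waypoints (5 total):
(0, 0)
(14, 0)
(31, 0)
(31, -14)
(31, -31)

Answer: (0, 0)
(14, 0)
(31, 0)
(31, -14)
(31, -31)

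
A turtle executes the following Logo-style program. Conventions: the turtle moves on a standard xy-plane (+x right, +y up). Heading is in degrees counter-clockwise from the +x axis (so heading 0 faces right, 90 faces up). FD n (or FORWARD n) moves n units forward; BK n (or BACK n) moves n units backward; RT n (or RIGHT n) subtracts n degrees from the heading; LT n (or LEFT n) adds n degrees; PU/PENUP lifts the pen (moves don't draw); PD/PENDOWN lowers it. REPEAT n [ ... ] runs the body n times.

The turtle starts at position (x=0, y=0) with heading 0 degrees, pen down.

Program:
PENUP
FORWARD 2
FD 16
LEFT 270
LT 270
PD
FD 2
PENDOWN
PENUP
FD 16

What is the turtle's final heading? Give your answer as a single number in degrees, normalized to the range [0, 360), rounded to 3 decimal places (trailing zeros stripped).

Executing turtle program step by step:
Start: pos=(0,0), heading=0, pen down
PU: pen up
FD 2: (0,0) -> (2,0) [heading=0, move]
FD 16: (2,0) -> (18,0) [heading=0, move]
LT 270: heading 0 -> 270
LT 270: heading 270 -> 180
PD: pen down
FD 2: (18,0) -> (16,0) [heading=180, draw]
PD: pen down
PU: pen up
FD 16: (16,0) -> (0,0) [heading=180, move]
Final: pos=(0,0), heading=180, 1 segment(s) drawn

Answer: 180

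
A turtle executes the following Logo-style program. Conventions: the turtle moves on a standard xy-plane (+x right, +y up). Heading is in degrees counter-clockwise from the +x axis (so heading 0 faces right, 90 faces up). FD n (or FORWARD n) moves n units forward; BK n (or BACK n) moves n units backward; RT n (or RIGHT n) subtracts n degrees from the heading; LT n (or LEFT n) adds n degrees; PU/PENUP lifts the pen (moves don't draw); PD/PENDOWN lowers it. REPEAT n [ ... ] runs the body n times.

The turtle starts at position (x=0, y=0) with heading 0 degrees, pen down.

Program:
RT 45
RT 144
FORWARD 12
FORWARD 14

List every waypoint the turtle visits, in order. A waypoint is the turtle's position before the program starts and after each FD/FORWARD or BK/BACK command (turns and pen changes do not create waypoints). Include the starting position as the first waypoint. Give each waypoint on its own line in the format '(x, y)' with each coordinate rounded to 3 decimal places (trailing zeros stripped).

Answer: (0, 0)
(-11.852, 1.877)
(-25.68, 4.067)

Derivation:
Executing turtle program step by step:
Start: pos=(0,0), heading=0, pen down
RT 45: heading 0 -> 315
RT 144: heading 315 -> 171
FD 12: (0,0) -> (-11.852,1.877) [heading=171, draw]
FD 14: (-11.852,1.877) -> (-25.68,4.067) [heading=171, draw]
Final: pos=(-25.68,4.067), heading=171, 2 segment(s) drawn
Waypoints (3 total):
(0, 0)
(-11.852, 1.877)
(-25.68, 4.067)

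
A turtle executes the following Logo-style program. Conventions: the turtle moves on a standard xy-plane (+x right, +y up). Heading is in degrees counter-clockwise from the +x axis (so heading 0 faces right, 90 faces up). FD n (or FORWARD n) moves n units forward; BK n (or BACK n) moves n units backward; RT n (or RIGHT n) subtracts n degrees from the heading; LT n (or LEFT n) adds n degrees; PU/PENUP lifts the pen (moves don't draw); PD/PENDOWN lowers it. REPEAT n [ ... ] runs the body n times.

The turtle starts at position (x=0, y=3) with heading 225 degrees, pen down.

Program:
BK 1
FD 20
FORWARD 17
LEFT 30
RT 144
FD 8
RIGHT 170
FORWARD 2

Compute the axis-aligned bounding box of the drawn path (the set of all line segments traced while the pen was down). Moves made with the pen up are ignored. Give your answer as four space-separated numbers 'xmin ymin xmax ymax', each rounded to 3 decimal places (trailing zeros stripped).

Executing turtle program step by step:
Start: pos=(0,3), heading=225, pen down
BK 1: (0,3) -> (0.707,3.707) [heading=225, draw]
FD 20: (0.707,3.707) -> (-13.435,-10.435) [heading=225, draw]
FD 17: (-13.435,-10.435) -> (-25.456,-22.456) [heading=225, draw]
LT 30: heading 225 -> 255
RT 144: heading 255 -> 111
FD 8: (-25.456,-22.456) -> (-28.323,-14.987) [heading=111, draw]
RT 170: heading 111 -> 301
FD 2: (-28.323,-14.987) -> (-27.293,-16.702) [heading=301, draw]
Final: pos=(-27.293,-16.702), heading=301, 5 segment(s) drawn

Segment endpoints: x in {-28.323, -27.293, -25.456, -13.435, 0, 0.707}, y in {-22.456, -16.702, -14.987, -10.435, 3, 3.707}
xmin=-28.323, ymin=-22.456, xmax=0.707, ymax=3.707

Answer: -28.323 -22.456 0.707 3.707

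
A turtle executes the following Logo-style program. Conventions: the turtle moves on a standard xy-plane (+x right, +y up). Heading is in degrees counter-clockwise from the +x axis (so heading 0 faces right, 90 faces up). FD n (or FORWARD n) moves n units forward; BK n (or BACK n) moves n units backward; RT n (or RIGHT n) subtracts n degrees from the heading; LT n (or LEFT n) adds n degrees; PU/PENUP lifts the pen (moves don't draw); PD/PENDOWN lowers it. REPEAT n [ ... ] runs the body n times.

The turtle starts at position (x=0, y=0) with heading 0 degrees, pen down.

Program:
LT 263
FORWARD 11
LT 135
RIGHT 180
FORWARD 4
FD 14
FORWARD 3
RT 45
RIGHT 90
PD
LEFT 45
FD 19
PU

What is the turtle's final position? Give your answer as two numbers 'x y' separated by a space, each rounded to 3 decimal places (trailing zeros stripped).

Answer: -29.586 -8.875

Derivation:
Executing turtle program step by step:
Start: pos=(0,0), heading=0, pen down
LT 263: heading 0 -> 263
FD 11: (0,0) -> (-1.341,-10.918) [heading=263, draw]
LT 135: heading 263 -> 38
RT 180: heading 38 -> 218
FD 4: (-1.341,-10.918) -> (-4.493,-13.381) [heading=218, draw]
FD 14: (-4.493,-13.381) -> (-15.525,-22) [heading=218, draw]
FD 3: (-15.525,-22) -> (-17.889,-23.847) [heading=218, draw]
RT 45: heading 218 -> 173
RT 90: heading 173 -> 83
PD: pen down
LT 45: heading 83 -> 128
FD 19: (-17.889,-23.847) -> (-29.586,-8.875) [heading=128, draw]
PU: pen up
Final: pos=(-29.586,-8.875), heading=128, 5 segment(s) drawn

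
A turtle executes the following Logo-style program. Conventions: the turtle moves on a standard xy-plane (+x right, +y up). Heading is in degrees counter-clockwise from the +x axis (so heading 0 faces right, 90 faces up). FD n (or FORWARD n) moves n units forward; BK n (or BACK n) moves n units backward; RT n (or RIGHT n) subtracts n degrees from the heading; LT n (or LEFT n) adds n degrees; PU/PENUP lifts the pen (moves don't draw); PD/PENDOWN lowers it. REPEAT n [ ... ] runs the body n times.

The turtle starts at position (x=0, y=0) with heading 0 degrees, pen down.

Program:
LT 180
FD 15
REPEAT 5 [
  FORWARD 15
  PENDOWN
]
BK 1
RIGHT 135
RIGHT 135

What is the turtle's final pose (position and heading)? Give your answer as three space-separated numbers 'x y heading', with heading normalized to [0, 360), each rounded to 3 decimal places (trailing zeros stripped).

Answer: -89 0 270

Derivation:
Executing turtle program step by step:
Start: pos=(0,0), heading=0, pen down
LT 180: heading 0 -> 180
FD 15: (0,0) -> (-15,0) [heading=180, draw]
REPEAT 5 [
  -- iteration 1/5 --
  FD 15: (-15,0) -> (-30,0) [heading=180, draw]
  PD: pen down
  -- iteration 2/5 --
  FD 15: (-30,0) -> (-45,0) [heading=180, draw]
  PD: pen down
  -- iteration 3/5 --
  FD 15: (-45,0) -> (-60,0) [heading=180, draw]
  PD: pen down
  -- iteration 4/5 --
  FD 15: (-60,0) -> (-75,0) [heading=180, draw]
  PD: pen down
  -- iteration 5/5 --
  FD 15: (-75,0) -> (-90,0) [heading=180, draw]
  PD: pen down
]
BK 1: (-90,0) -> (-89,0) [heading=180, draw]
RT 135: heading 180 -> 45
RT 135: heading 45 -> 270
Final: pos=(-89,0), heading=270, 7 segment(s) drawn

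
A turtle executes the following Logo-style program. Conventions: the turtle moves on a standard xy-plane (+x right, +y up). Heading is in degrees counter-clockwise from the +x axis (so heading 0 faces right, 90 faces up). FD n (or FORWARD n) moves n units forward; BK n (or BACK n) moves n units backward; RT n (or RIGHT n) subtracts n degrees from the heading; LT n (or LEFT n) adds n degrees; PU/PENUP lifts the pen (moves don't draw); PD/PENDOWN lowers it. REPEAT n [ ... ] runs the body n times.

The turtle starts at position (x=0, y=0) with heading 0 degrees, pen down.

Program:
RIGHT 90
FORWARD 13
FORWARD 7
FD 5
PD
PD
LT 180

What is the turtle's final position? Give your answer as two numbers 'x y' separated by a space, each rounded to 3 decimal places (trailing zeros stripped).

Executing turtle program step by step:
Start: pos=(0,0), heading=0, pen down
RT 90: heading 0 -> 270
FD 13: (0,0) -> (0,-13) [heading=270, draw]
FD 7: (0,-13) -> (0,-20) [heading=270, draw]
FD 5: (0,-20) -> (0,-25) [heading=270, draw]
PD: pen down
PD: pen down
LT 180: heading 270 -> 90
Final: pos=(0,-25), heading=90, 3 segment(s) drawn

Answer: 0 -25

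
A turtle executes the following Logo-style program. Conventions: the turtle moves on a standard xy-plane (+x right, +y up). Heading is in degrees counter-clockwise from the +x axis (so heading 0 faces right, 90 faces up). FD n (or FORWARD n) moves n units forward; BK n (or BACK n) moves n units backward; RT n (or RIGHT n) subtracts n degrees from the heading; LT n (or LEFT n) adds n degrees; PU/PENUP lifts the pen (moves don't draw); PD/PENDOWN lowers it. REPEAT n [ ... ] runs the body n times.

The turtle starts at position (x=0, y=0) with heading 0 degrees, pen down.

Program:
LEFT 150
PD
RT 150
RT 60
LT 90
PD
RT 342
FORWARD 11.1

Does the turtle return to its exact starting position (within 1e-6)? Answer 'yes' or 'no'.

Executing turtle program step by step:
Start: pos=(0,0), heading=0, pen down
LT 150: heading 0 -> 150
PD: pen down
RT 150: heading 150 -> 0
RT 60: heading 0 -> 300
LT 90: heading 300 -> 30
PD: pen down
RT 342: heading 30 -> 48
FD 11.1: (0,0) -> (7.427,8.249) [heading=48, draw]
Final: pos=(7.427,8.249), heading=48, 1 segment(s) drawn

Start position: (0, 0)
Final position: (7.427, 8.249)
Distance = 11.1; >= 1e-6 -> NOT closed

Answer: no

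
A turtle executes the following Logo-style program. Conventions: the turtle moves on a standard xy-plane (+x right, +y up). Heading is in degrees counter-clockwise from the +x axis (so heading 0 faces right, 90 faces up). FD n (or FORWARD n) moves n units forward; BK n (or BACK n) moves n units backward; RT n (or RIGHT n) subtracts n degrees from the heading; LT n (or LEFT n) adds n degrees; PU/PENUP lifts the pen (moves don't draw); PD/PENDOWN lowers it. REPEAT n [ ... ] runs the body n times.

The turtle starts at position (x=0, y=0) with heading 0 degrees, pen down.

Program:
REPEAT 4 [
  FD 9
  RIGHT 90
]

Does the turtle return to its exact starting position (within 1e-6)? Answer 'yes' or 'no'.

Executing turtle program step by step:
Start: pos=(0,0), heading=0, pen down
REPEAT 4 [
  -- iteration 1/4 --
  FD 9: (0,0) -> (9,0) [heading=0, draw]
  RT 90: heading 0 -> 270
  -- iteration 2/4 --
  FD 9: (9,0) -> (9,-9) [heading=270, draw]
  RT 90: heading 270 -> 180
  -- iteration 3/4 --
  FD 9: (9,-9) -> (0,-9) [heading=180, draw]
  RT 90: heading 180 -> 90
  -- iteration 4/4 --
  FD 9: (0,-9) -> (0,0) [heading=90, draw]
  RT 90: heading 90 -> 0
]
Final: pos=(0,0), heading=0, 4 segment(s) drawn

Start position: (0, 0)
Final position: (0, 0)
Distance = 0; < 1e-6 -> CLOSED

Answer: yes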